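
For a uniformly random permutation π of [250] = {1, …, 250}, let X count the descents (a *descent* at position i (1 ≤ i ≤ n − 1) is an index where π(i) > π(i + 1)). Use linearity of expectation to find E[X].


Write X = Σ X_I over i = 1, …, 249, with X_I the indicator of one descent.
There are 249 indicators.
For each fixed i, the pair (π(i), π(i+1)) is a uniformly random ordered pair of distinct values from {1, …, 250}; by symmetry P[π(i) > π(i+1)] = 1/2.
By linearity: E[X] = 249 · (1/2) = (250 − 1) · (1/2) = 249/2 ≈ 124.5000.

E[X] = 249/2 = 124.5000.


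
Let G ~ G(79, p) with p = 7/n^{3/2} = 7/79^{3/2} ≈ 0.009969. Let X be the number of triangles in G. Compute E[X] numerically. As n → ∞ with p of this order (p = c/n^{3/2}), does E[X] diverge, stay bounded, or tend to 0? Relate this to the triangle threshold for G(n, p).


Number of potential triangles: C(79, 3) = 79079.
Each occurs with probability p³ ≈ (0.009969)³ ≈ 9.907685e-07.
By linearity: E[X] = C(79, 3)·p³ ≈ 79079 · 9.907685e-07 ≈ 0.0783.
Since α = 3/2 > 1, p = c/n^{3/2} = o(1/n) is below the triangle threshold p ~ 1/n. Asymptotically E[X] ~ (c³/6)·n^{3(1−α)} = (7³/6)·n^{-1.5} → 0, so by Markov's inequality G has no triangles w.h.p.

E[X] ≈ 0.0783; in regime p = Θ(1/n^{3/2}) E[X] tends to 0 (below the triangle threshold p ~ 1/n).


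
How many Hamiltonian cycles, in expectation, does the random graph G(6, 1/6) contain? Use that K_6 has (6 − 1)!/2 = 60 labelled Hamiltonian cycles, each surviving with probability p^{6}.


K_6 has (6 − 1)!/2 = 60 labelled Hamiltonian cycles.
For each such Hamiltonian cycle H, let X_H = 1 if all 6 edges of H are present in G. Then P[X_H = 1] = p^{6} = (1/6)^{6} = 1/46656.
By linearity of expectation: E[X] = Σ_H E[X_H] = 60 · p^{6} = 60 · 1/46656 = 5/3888.
Numerically: E[X] ≈ 0.001286.

E[X] = 60 · (1/6)^{6} = 5/3888 ≈ 0.001286.


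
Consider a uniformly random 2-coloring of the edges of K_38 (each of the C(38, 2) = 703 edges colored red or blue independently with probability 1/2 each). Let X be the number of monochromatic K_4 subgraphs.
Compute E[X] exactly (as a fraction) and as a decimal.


Let X = Σ_S X_S over the C(38, 4) = 73815 subsets S of size 4, where X_S = 1 if the K_4 on S is monochromatic.
For a fixed S, the K_4 on S has C(4, 2) = 6 edges. P[all 6 edges red] = (1/2)^6, and likewise for blue, so P[monochromatic] = 2·(1/2)^6 = 2^{1 − 6} = 1/32.
Summing: E[X] = C(38, 4) · 2^{1 − 6} = 73815 · 1/32 = 73815/32.
Numerically: E[X] ≈ 2306.71875.

E[X] = C(38,4)·2^(1−C(4,2)) = 73815/32 ≈ 2306.71875.


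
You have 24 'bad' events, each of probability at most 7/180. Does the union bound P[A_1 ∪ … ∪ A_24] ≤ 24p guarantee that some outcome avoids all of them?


Union bound: P[∪_{i=1}^{24} A_i] ≤ Σ_i P[A_i] ≤ 24·p = 24·(7/180) = 14/15.
Numerically: 14/15 ≈ 0.933333.
Is 14/15 < 1? YES.
Since P[∪ A_i] ≤ 14/15 < 1, the complement has P[∩ A_i^c] ≥ 1 − 14/15 = 1/15 > 0, so some outcome avoids every A_i.

24·p = 14/15 ≈ 0.933333; existence CERTIFIED by the union bound.


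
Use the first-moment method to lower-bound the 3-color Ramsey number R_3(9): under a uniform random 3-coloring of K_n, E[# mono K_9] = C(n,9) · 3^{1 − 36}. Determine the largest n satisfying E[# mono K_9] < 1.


We need C(n, 9) · 3^{1 − 36} < 1, i.e. C(n, 9) < 3^{36 − 1} = 50031545098999707.
Check values of n near the boundary:
  n = 295: C(295, 9) = 41221140106119260; 41221140106119260 < 50031545098999707? YES
  n = 296: C(296, 9) = 42513789098994080; 42513789098994080 < 50031545098999707? YES
  n = 297: C(297, 9) = 43842345008337645; 43842345008337645 < 50031545098999707? YES
  n = 298: C(298, 9) = 45207677551849890; 45207677551849890 < 50031545098999707? YES
  n = 299: C(299, 9) = 46610674441390059; 46610674441390059 < 50031545098999707? YES
  n = 300: C(300, 9) = 48052241692154700; 48052241692154700 < 50031545098999707? YES
  n = 301: C(301, 9) = 49533303936090975; 49533303936090975 < 50031545098999707? YES
  n = 302: C(302, 9) = 51054804739588650; 51054804739588650 < 50031545098999707? NO
The largest n with C(n, 9) < 50031545098999707 is n = 301 (where E[X] = 16511101312030325/16677181699666569 ≈ 0.99004). Hence R_3(9) > 301, i.e. R_3(9) ≥ 302.

Largest n = 301; hence R_3(9) > 301.


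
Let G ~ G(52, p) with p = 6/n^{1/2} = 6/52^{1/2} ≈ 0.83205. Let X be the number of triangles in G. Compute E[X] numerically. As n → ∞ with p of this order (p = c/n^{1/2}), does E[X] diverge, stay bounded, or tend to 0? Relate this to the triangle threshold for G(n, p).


Number of potential triangles: C(52, 3) = 22100.
Each occurs with probability p³ ≈ (0.83205)³ ≈ 5.76034819e-01.
By linearity: E[X] = C(52, 3)·p³ ≈ 22100 · 5.76034819e-01 ≈ 12730.369503.
Since α = 1/2 < 1, p = c/n^{1/2} ≫ 1/n is above the triangle threshold p ~ 1/n. Asymptotically E[X] ~ (c³/6)·n^{3(1−α)} = (6³/6)·n^{1.5} → ∞; triangles are abundant w.h.p.

E[X] ≈ 12730.369503; in regime p = Θ(1/n^{1/2}) E[X] diverges (above the triangle threshold p ~ 1/n).


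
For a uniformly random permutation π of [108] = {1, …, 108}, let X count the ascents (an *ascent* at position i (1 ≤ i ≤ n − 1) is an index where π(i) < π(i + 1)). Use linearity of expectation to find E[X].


Write X = Σ X_I over i = 1, …, 107, with X_I the indicator of one ascent.
There are 107 indicators.
For each fixed i, the pair (π(i), π(i+1)) is a uniformly random ordered pair of distinct values from {1, …, 108}; by symmetry P[π(i) < π(i+1)] = 1/2.
By linearity: E[X] = 107 · (1/2) = (108 − 1) · (1/2) = 107/2 ≈ 53.50000.

E[X] = 107/2 = 53.50000.


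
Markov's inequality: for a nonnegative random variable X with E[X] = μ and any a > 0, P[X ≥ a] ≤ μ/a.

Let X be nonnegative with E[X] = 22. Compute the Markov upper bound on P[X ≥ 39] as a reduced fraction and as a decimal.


μ = E[X] = 22, a = 39.
Markov: P[X ≥ 39] ≤ μ/a = (22)/39 = 22/39.
Numerically: ≈ 0.564.
(Since a = 39 > μ = 22.000, the bound 22/39 is < 1 and informative.)

P[X ≥ 39] ≤ 22/39 ≈ 0.564.


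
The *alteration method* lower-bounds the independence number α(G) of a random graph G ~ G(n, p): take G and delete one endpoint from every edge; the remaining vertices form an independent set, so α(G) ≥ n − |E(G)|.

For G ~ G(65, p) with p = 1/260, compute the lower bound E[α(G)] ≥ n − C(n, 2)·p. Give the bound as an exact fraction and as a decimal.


E[|E(G)|] = C(65, 2)·p = 2080 · (1/260) = 8.
E[α(G)] ≥ n − E[|E(G)|] = 65 − 8 = 57.
Numerically: ≈ 57.0000.
(This is only a lower bound; the true E[α(G)] may be larger.)

E[α(G)] ≥ 57 ≈ 57.0000.


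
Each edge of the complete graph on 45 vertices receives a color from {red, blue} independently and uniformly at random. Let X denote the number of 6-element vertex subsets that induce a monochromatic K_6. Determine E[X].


Let X = Σ_S X_S over the C(45, 6) = 8145060 subsets S of size 6, where X_S = 1 if the K_6 on S is monochromatic.
For a fixed S, the K_6 on S has C(6, 2) = 15 edges. P[all 15 edges red] = (1/2)^15, and likewise for blue, so P[monochromatic] = 2·(1/2)^15 = 2^{1 − 15} = 1/16384.
Summing: E[X] = C(45, 6) · 2^{1 − 15} = 8145060 · 1/16384 = 2036265/4096.
Numerically: E[X] ≈ 497.1350.

E[X] = C(45,6)·2^(1−C(6,2)) = 2036265/4096 ≈ 497.1350.


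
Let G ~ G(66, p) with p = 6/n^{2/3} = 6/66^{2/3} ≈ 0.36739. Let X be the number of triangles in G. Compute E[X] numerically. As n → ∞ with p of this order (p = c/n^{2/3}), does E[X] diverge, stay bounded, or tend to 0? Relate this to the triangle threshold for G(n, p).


Number of potential triangles: C(66, 3) = 45760.
Each occurs with probability p³ ≈ (0.36739)³ ≈ 4.9586777e-02.
By linearity: E[X] = C(66, 3)·p³ ≈ 45760 · 4.9586777e-02 ≈ 2269.09091.
Since α = 2/3 < 1, p = c/n^{2/3} ≫ 1/n is above the triangle threshold p ~ 1/n. Asymptotically E[X] ~ (c³/6)·n^{3(1−α)} = (6³/6)·n^{1} → ∞; triangles are abundant w.h.p.

E[X] ≈ 2269.09091; in regime p = Θ(1/n^{2/3}) E[X] diverges (above the triangle threshold p ~ 1/n).


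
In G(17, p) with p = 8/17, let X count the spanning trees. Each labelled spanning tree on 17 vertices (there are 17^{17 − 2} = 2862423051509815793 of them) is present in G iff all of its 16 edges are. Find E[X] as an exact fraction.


K_17 has 17^{17 − 2} = 2862423051509815793 labelled spanning trees.
For each such spanning tree H, let X_H = 1 if all 16 edges of H are present in G. Then P[X_H = 1] = p^{16} = (8/17)^{16} = 281474976710656/48661191875666868481.
Summing the indicators: E[X] = Σ_H E[X_H] = 2862423051509815793 · p^{16} = 2862423051509815793 · 281474976710656/48661191875666868481 = 281474976710656/17.
Numerically: E[X] ≈ 1.6557e+13.

E[X] = 2862423051509815793 · (8/17)^{16} = 281474976710656/17 ≈ 1.6557e+13.


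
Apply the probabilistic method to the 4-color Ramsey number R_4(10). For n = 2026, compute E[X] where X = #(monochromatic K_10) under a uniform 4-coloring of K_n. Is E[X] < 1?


E[X] = C(2026, 10) · 4^{1 − 45} = 314029205130126398094885285 · 4^{−44} = 314029205130126398094885285/309485009821345068724781056.
As a reduced fraction: E[X] = 314029205130126398094885285/309485009821345068724781056 ≈ 1.015.
Is E[X] < 1? NO.
Since E[X] ≥ 1, the first-moment bound is inconclusive at n = 2026; it does NOT by itself certify R_4(10) > 2026.

E[X] = 314029205130126398094885285/309485009821345068724781056 ≈ 1.015; E[X] ≥ 1; first-moment method inconclusive here.


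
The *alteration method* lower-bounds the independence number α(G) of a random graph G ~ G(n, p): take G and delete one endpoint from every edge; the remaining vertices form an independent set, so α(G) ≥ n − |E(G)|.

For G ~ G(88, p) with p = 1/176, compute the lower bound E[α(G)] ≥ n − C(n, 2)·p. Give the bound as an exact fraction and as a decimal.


E[|E(G)|] = C(88, 2)·p = 3828 · (1/176) = 87/4.
E[α(G)] ≥ n − E[|E(G)|] = 88 − 87/4 = 265/4.
Numerically: ≈ 66.2500.
(This is only a lower bound; the true E[α(G)] may be larger.)

E[α(G)] ≥ 265/4 ≈ 66.2500.


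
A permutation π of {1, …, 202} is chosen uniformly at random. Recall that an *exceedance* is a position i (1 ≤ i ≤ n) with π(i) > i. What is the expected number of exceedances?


Write X = Σ_{i=1}^{202} X_i, where X_i = 1_{π(i) > i}.
For each fixed i, π(i) is uniform over {1, …, 202} (marginal of a uniform permutation), so P[π(i) > i] = (n − i)/n. Summing: Σ_{i=1}^{202} (n − i)/n = (0 + 1 + … + 201)/202 = 202(202 − 1)/(2·202) = (202 − 1)/2.
Hence E[X] = Σ_{i=1}^{202} (202 − i)/202 = 201/2 ≈ 100.50000.

E[X] = 201/2 = 100.50000.


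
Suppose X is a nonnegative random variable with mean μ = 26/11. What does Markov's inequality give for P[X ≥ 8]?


μ = E[X] = 26/11, a = 8.
Markov: P[X ≥ 8] ≤ μ/a = (26/11)/8 = 13/44.
Numerically: ≈ 0.295455.
(Since a = 8 > μ = 2.363636, the bound 13/44 is < 1 and informative.)

P[X ≥ 8] ≤ 13/44 ≈ 0.295455.


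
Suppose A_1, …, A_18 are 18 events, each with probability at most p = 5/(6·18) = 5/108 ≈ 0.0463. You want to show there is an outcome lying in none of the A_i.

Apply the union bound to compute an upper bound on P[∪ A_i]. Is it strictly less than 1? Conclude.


Union bound: P[∪_{i=1}^{18} A_i] ≤ Σ_i P[A_i] ≤ 18·p = 18·(5/108) = 5/6.
Numerically: 5/6 ≈ 0.8333.
Is 5/6 < 1? YES.
Since P[∪ A_i] ≤ 5/6 < 1, the complement has P[∩ A_i^c] ≥ 1 − 5/6 = 1/6 > 0, so some outcome avoids every A_i.

18·p = 5/6 ≈ 0.8333; existence CERTIFIED by the union bound.


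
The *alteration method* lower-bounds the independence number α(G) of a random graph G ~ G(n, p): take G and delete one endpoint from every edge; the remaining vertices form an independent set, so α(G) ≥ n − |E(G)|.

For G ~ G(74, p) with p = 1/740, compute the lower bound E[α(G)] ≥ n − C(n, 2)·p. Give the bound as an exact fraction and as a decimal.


E[|E(G)|] = C(74, 2)·p = 2701 · (1/740) = 73/20.
E[α(G)] ≥ n − E[|E(G)|] = 74 − 73/20 = 1407/20.
Numerically: ≈ 70.350000.
(This is only a lower bound; the true E[α(G)] may be larger.)

E[α(G)] ≥ 1407/20 ≈ 70.350000.


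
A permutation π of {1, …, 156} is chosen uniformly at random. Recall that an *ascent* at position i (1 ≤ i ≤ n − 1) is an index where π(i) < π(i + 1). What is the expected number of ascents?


Write X = Σ X_I over i = 1, …, 155, with X_I the indicator of one ascent.
There are 155 indicators.
For each fixed i, the pair (π(i), π(i+1)) is a uniformly random ordered pair of distinct values from {1, …, 156}; by symmetry P[π(i) < π(i+1)] = 1/2.
By linearity: E[X] = 155 · (1/2) = (156 − 1) · (1/2) = 155/2 ≈ 77.500000.

E[X] = 155/2 = 77.500000.


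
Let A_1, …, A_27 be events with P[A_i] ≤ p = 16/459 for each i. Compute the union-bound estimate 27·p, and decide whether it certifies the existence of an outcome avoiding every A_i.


Union bound: P[∪_{i=1}^{27} A_i] ≤ Σ_i P[A_i] ≤ 27·p = 27·(16/459) = 16/17.
Numerically: 16/17 ≈ 0.94118.
Is 16/17 < 1? YES.
Since P[∪ A_i] ≤ 16/17 < 1, the complement has P[∩ A_i^c] ≥ 1 − 16/17 = 1/17 > 0, so some outcome avoids every A_i.

27·p = 16/17 ≈ 0.94118; existence CERTIFIED by the union bound.


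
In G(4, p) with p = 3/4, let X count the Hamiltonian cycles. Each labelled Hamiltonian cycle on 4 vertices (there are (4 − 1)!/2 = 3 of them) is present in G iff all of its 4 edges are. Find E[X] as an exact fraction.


K_4 has (4 − 1)!/2 = 3 labelled Hamiltonian cycles.
For each such Hamiltonian cycle H, let X_H = 1 if all 4 edges of H are present in G. Then P[X_H = 1] = p^{4} = (3/4)^{4} = 81/256.
By linearity: E[X] = Σ_H E[X_H] = 3 · p^{4} = 3 · 81/256 = 243/256.
Numerically: E[X] ≈ 0.949219.

E[X] = 3 · (3/4)^{4} = 243/256 ≈ 0.949219.


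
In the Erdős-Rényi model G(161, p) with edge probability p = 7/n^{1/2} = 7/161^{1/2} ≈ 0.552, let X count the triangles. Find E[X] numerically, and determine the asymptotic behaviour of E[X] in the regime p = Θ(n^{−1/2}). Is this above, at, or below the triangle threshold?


Number of potential triangles: C(161, 3) = 682640.
Each occurs with probability p³ ≈ (0.552)³ ≈ 1.67902e-01.
By linearity: E[X] = C(161, 3)·p³ ≈ 682640 · 1.67902e-01 ≈ 114616.473.
Since α = 1/2 < 1, p = c/n^{1/2} ≫ 1/n is above the triangle threshold p ~ 1/n. Asymptotically E[X] ~ (c³/6)·n^{3(1−α)} = (7³/6)·n^{1.5} → ∞; triangles are abundant w.h.p.

E[X] ≈ 114616.473; in regime p = Θ(1/n^{1/2}) E[X] diverges (above the triangle threshold p ~ 1/n).


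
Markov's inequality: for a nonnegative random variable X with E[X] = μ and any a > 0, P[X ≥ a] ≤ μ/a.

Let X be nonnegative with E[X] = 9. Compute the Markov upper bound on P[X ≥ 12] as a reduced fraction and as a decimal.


μ = E[X] = 9, a = 12.
Markov: P[X ≥ 12] ≤ μ/a = (9)/12 = 3/4.
Numerically: ≈ 0.750000.
(Since a = 12 > μ = 9.000000, the bound 3/4 is < 1 and informative.)

P[X ≥ 12] ≤ 3/4 ≈ 0.750000.


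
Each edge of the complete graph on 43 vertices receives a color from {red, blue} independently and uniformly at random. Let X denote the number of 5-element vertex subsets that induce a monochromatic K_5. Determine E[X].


Let X = Σ_S X_S over the C(43, 5) = 962598 subsets S of size 5, where X_S = 1 if the K_5 on S is monochromatic.
For a fixed S, the K_5 on S has C(5, 2) = 10 edges. P[all 10 edges red] = (1/2)^10, and likewise for blue, so P[monochromatic] = 2·(1/2)^10 = 2^{1 − 10} = 1/512.
Summing: E[X] = C(43, 5) · 2^{1 − 10} = 962598 · 1/512 = 481299/256.
Numerically: E[X] ≈ 1880.0742.

E[X] = C(43,5)·2^(1−C(5,2)) = 481299/256 ≈ 1880.0742.


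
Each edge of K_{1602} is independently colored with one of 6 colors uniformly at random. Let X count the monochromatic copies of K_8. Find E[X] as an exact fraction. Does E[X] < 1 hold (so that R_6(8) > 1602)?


E[X] = C(1602, 8) · 6^{1 − 28} = 1057248389245018627800 · 6^{−27} = 1057248389245018627800/1023490369077469249536.
As a reduced fraction: E[X] = 14684005406180814275/14215144014964850688 ≈ 1.0330.
Is E[X] < 1? NO.
Since E[X] ≥ 1, the first-moment bound is inconclusive at n = 1602; it does NOT by itself certify R_6(8) > 1602.

E[X] = 14684005406180814275/14215144014964850688 ≈ 1.0330; E[X] ≥ 1; first-moment method inconclusive here.


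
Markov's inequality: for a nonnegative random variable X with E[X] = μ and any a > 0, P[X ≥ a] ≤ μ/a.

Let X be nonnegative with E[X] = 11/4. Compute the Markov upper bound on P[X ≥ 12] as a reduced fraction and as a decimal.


μ = E[X] = 11/4, a = 12.
Markov: P[X ≥ 12] ≤ μ/a = (11/4)/12 = 11/48.
Numerically: ≈ 0.2292.
(Since a = 12 > μ = 2.7500, the bound 11/48 is < 1 and informative.)

P[X ≥ 12] ≤ 11/48 ≈ 0.2292.


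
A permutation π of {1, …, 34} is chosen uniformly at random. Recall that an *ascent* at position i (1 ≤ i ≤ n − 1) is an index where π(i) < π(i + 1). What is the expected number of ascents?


Write X = Σ X_I over i = 1, …, 33, with X_I the indicator of one ascent.
There are 33 indicators.
For each fixed i, the pair (π(i), π(i+1)) is a uniformly random ordered pair of distinct values from {1, …, 34}; by symmetry P[π(i) < π(i+1)] = 1/2.
By linearity: E[X] = 33 · (1/2) = (34 − 1) · (1/2) = 33/2 ≈ 16.500000.

E[X] = 33/2 = 16.500000.


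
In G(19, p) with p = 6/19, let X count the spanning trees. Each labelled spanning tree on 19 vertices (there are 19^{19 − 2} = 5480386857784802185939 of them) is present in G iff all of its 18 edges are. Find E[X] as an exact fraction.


K_19 has 19^{19 − 2} = 5480386857784802185939 labelled spanning trees.
For each such spanning tree H, let X_H = 1 if all 18 edges of H are present in G. Then P[X_H = 1] = p^{18} = (6/19)^{18} = 101559956668416/104127350297911241532841.
By linearity of expectation: E[X] = Σ_H E[X_H] = 5480386857784802185939 · p^{18} = 5480386857784802185939 · 101559956668416/104127350297911241532841 = 101559956668416/19.
Numerically: E[X] ≈ 5.345e+12.

E[X] = 5480386857784802185939 · (6/19)^{18} = 101559956668416/19 ≈ 5.345e+12.


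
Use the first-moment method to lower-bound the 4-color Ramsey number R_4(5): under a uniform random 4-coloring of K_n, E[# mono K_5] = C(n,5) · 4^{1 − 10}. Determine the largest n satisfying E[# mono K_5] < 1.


We need C(n, 5) · 4^{1 − 10} < 1, i.e. C(n, 5) < 4^{10 − 1} = 262144.
Check values of n near the boundary:
  n = 31: C(31, 5) = 169911; 169911 < 262144? YES
  n = 32: C(32, 5) = 201376; 201376 < 262144? YES
  n = 33: C(33, 5) = 237336; 237336 < 262144? YES
  n = 34: C(34, 5) = 278256; 278256 < 262144? NO
  n = 35: C(35, 5) = 324632; 324632 < 262144? NO
  n = 36: C(36, 5) = 376992; 376992 < 262144? NO
The largest n with C(n, 5) < 262144 is n = 33 (where E[X] = 29667/32768 ≈ 0.90536). Hence R_4(5) > 33, i.e. R_4(5) ≥ 34.

Largest n = 33; hence R_4(5) > 33.


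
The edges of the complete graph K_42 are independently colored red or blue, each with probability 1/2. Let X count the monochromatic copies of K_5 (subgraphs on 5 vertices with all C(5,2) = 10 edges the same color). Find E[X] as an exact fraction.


Let X = Σ_S X_S over the C(42, 5) = 850668 subsets S of size 5, where X_S = 1 if the K_5 on S is monochromatic.
For a fixed S, the K_5 on S has C(5, 2) = 10 edges. P[all 10 edges red] = (1/2)^10, and likewise for blue, so P[monochromatic] = 2·(1/2)^10 = 2^{1 − 10} = 1/512.
By linearity of expectation: E[X] = C(42, 5) · 2^{1 − 10} = 850668 · 1/512 = 212667/128.
Numerically: E[X] ≈ 1661.461.

E[X] = C(42,5)·2^(1−C(5,2)) = 212667/128 ≈ 1661.461.


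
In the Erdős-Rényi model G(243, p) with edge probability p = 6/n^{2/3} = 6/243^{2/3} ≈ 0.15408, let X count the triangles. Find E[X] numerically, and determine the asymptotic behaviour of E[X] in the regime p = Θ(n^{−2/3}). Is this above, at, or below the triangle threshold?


Number of potential triangles: C(243, 3) = 2362041.
Each occurs with probability p³ ≈ (0.15408)³ ≈ 3.6579790e-03.
By linearity: E[X] = C(243, 3)·p³ ≈ 2362041 · 3.6579790e-03 ≈ 8640.29630.
Since α = 2/3 < 1, p = c/n^{2/3} ≫ 1/n is above the triangle threshold p ~ 1/n. Asymptotically E[X] ~ (c³/6)·n^{3(1−α)} = (6³/6)·n^{1} → ∞; triangles are abundant w.h.p.

E[X] ≈ 8640.29630; in regime p = Θ(1/n^{2/3}) E[X] diverges (above the triangle threshold p ~ 1/n).


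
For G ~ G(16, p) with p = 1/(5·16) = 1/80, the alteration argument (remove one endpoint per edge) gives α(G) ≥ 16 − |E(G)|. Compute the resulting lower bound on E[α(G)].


E[|E(G)|] = C(16, 2)·p = 120 · (1/80) = 3/2.
E[α(G)] ≥ n − E[|E(G)|] = 16 − 3/2 = 29/2.
Numerically: ≈ 14.500000.
(This is only a lower bound; the true E[α(G)] may be larger.)

E[α(G)] ≥ 29/2 ≈ 14.500000.


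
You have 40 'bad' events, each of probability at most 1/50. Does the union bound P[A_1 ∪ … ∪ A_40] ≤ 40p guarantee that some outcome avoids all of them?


Union bound: P[∪_{i=1}^{40} A_i] ≤ Σ_i P[A_i] ≤ 40·p = 40·(1/50) = 4/5.
Numerically: 4/5 ≈ 0.800000.
Is 4/5 < 1? YES.
Since P[∪ A_i] ≤ 4/5 < 1, the complement has P[∩ A_i^c] ≥ 1 − 4/5 = 1/5 > 0, so some outcome avoids every A_i.

40·p = 4/5 ≈ 0.800000; existence CERTIFIED by the union bound.


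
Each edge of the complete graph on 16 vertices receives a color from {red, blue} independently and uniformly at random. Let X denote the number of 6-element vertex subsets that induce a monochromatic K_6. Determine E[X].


Let X = Σ_S X_S over the C(16, 6) = 8008 subsets S of size 6, where X_S = 1 if the K_6 on S is monochromatic.
For a fixed S, the K_6 on S has C(6, 2) = 15 edges. P[all 15 edges red] = (1/2)^15, and likewise for blue, so P[monochromatic] = 2·(1/2)^15 = 2^{1 − 15} = 1/16384.
By linearity of expectation: E[X] = C(16, 6) · 2^{1 − 15} = 8008 · 1/16384 = 1001/2048.
Numerically: E[X] ≈ 0.4888.

E[X] = C(16,6)·2^(1−C(6,2)) = 1001/2048 ≈ 0.4888.


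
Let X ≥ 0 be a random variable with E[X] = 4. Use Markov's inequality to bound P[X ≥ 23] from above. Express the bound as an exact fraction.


μ = E[X] = 4, a = 23.
Markov: P[X ≥ 23] ≤ μ/a = (4)/23 = 4/23.
Numerically: ≈ 0.17391.
(Since a = 23 > μ = 4.00000, the bound 4/23 is < 1 and informative.)

P[X ≥ 23] ≤ 4/23 ≈ 0.17391.


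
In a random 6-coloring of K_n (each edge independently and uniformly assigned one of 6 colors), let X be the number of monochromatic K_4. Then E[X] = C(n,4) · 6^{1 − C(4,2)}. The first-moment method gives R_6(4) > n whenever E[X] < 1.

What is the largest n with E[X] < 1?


We need C(n, 4) · 6^{1 − 6} < 1, i.e. C(n, 4) < 6^{6 − 1} = 7776.
Check values of n near the boundary:
  n = 18: C(18, 4) = 3060; 3060 < 7776? YES
  n = 19: C(19, 4) = 3876; 3876 < 7776? YES
  n = 20: C(20, 4) = 4845; 4845 < 7776? YES
  n = 21: C(21, 4) = 5985; 5985 < 7776? YES
  n = 22: C(22, 4) = 7315; 7315 < 7776? YES
  n = 23: C(23, 4) = 8855; 8855 < 7776? NO
  n = 24: C(24, 4) = 10626; 10626 < 7776? NO
The largest n with C(n, 4) < 7776 is n = 22 (where E[X] = 7315/7776 ≈ 0.9407150). Hence R_6(4) > 22, i.e. R_6(4) ≥ 23.

Largest n = 22; hence R_6(4) > 22.


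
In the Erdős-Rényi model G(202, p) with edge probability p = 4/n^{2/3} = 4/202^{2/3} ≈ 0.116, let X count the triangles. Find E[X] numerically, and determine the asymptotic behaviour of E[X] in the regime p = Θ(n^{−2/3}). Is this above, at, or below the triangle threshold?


Number of potential triangles: C(202, 3) = 1353400.
Each occurs with probability p³ ≈ (0.116)³ ≈ 1.56847e-03.
By linearity: E[X] = C(202, 3)·p³ ≈ 1353400 · 1.56847e-03 ≈ 2122.772.
Since α = 2/3 < 1, p = c/n^{2/3} ≫ 1/n is above the triangle threshold p ~ 1/n. Asymptotically E[X] ~ (c³/6)·n^{3(1−α)} = (4³/6)·n^{1} → ∞; triangles are abundant w.h.p.

E[X] ≈ 2122.772; in regime p = Θ(1/n^{2/3}) E[X] diverges (above the triangle threshold p ~ 1/n).


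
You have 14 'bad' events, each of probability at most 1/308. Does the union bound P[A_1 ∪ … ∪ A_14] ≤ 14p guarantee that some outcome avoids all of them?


Union bound: P[∪_{i=1}^{14} A_i] ≤ Σ_i P[A_i] ≤ 14·p = 14·(1/308) = 1/22.
Numerically: 1/22 ≈ 0.04545.
Is 1/22 < 1? YES.
Since P[∪ A_i] ≤ 1/22 < 1, the complement has P[∩ A_i^c] ≥ 1 − 1/22 = 21/22 > 0, so some outcome avoids every A_i.

14·p = 1/22 ≈ 0.04545; existence CERTIFIED by the union bound.


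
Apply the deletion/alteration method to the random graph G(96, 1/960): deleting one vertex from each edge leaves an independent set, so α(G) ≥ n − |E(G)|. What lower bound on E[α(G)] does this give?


E[|E(G)|] = C(96, 2)·p = 4560 · (1/960) = 19/4.
E[α(G)] ≥ n − E[|E(G)|] = 96 − 19/4 = 365/4.
Numerically: ≈ 91.25000.
(This is only a lower bound; the true E[α(G)] may be larger.)

E[α(G)] ≥ 365/4 ≈ 91.25000.


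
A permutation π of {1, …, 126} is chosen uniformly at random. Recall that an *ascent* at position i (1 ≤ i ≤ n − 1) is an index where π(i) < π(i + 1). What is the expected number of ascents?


Write X = Σ X_I over i = 1, …, 125, with X_I the indicator of one ascent.
There are 125 indicators.
For each fixed i, the pair (π(i), π(i+1)) is a uniformly random ordered pair of distinct values from {1, …, 126}; by symmetry P[π(i) < π(i+1)] = 1/2.
By linearity: E[X] = 125 · (1/2) = (126 − 1) · (1/2) = 125/2 ≈ 62.500000.

E[X] = 125/2 = 62.500000.


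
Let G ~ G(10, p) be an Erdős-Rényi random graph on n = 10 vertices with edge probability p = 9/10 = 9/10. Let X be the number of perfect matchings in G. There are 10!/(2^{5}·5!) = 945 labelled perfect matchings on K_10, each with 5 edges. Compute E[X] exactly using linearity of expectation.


K_10 has 10!/(2^{5}·5!) = 945 labelled perfect matchings.
For each such perfect matching H, let X_H = 1 if all 5 edges of H are present in G. Then P[X_H = 1] = p^{5} = (9/10)^{5} = 59049/100000.
Summing the indicators: E[X] = Σ_H E[X_H] = 945 · p^{5} = 945 · 59049/100000 = 11160261/20000.
Numerically: E[X] ≈ 558.01.

E[X] = 945 · (9/10)^{5} = 11160261/20000 ≈ 558.01.


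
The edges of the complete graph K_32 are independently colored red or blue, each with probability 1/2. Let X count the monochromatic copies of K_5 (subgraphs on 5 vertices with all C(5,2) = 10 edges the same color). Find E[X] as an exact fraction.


Let X = Σ_S X_S over the C(32, 5) = 201376 subsets S of size 5, where X_S = 1 if the K_5 on S is monochromatic.
For a fixed S, the K_5 on S has C(5, 2) = 10 edges. P[all 10 edges red] = (1/2)^10, and likewise for blue, so P[monochromatic] = 2·(1/2)^10 = 2^{1 − 10} = 1/512.
By linearity of expectation: E[X] = C(32, 5) · 2^{1 − 10} = 201376 · 1/512 = 6293/16.
Numerically: E[X] ≈ 393.312.

E[X] = C(32,5)·2^(1−C(5,2)) = 6293/16 ≈ 393.312.


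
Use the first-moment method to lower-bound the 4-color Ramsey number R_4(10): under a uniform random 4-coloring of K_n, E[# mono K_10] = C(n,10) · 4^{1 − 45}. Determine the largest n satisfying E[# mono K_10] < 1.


We need C(n, 10) · 4^{1 − 45} < 1, i.e. C(n, 10) < 4^{45 − 1} = 309485009821345068724781056.
Check values of n near the boundary:
  n = 2020: C(2020, 10) = 304832018578739931133653656; 304832018578739931133653656 < 309485009821345068724781056? YES
  n = 2021: C(2021, 10) = 306347841644770462864800616; 306347841644770462864800616 < 309485009821345068724781056? YES
  n = 2022: C(2022, 10) = 307870445231474093395937796; 307870445231474093395937796 < 309485009821345068724781056? YES
  n = 2023: C(2023, 10) = 309399856285778485315440716; 309399856285778485315440716 < 309485009821345068724781056? YES
  n = 2024: C(2024, 10) = 310936101848269937576192656; 310936101848269937576192656 < 309485009821345068724781056? NO
The largest n with C(n, 10) < 309485009821345068724781056 is n = 2023 (where E[X] = 77349964071444621328860179/77371252455336267181195264 ≈ 0.9997249). Hence R_4(10) > 2023, i.e. R_4(10) ≥ 2024.

Largest n = 2023; hence R_4(10) > 2023.


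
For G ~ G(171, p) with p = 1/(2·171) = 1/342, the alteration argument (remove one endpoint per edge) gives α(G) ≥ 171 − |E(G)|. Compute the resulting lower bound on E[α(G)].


E[|E(G)|] = C(171, 2)·p = 14535 · (1/342) = 85/2.
E[α(G)] ≥ n − E[|E(G)|] = 171 − 85/2 = 257/2.
Numerically: ≈ 128.500000.
(This is only a lower bound; the true E[α(G)] may be larger.)

E[α(G)] ≥ 257/2 ≈ 128.500000.


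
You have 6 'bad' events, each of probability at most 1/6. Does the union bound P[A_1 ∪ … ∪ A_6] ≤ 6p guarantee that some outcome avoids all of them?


Union bound: P[∪_{i=1}^{6} A_i] ≤ Σ_i P[A_i] ≤ 6·p = 6·(1/6) = 1.
Numerically: 1 ≈ 1.00000.
Is 1 < 1? NO.
Since the bound 1 is ≥ 1, the union bound is uninformative here; it does NOT by itself certify existence.

6·p = 1 ≈ 1.00000; existence NOT certified by the union bound.


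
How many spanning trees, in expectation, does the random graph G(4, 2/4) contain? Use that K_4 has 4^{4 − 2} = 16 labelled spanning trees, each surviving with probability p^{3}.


K_4 has 4^{4 − 2} = 16 labelled spanning trees.
For each such spanning tree H, let X_H = 1 if all 3 edges of H are present in G. Then P[X_H = 1] = p^{3} = (1/2)^{3} = 1/8.
By linearity: E[X] = Σ_H E[X_H] = 16 · p^{3} = 16 · 1/8 = 2.
Numerically: E[X] ≈ 2.

E[X] = 16 · (1/2)^{3} = 2 ≈ 2.


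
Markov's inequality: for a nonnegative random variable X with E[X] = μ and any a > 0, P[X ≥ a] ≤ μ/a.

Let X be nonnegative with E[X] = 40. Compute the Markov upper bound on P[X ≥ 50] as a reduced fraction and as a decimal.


μ = E[X] = 40, a = 50.
Markov: P[X ≥ 50] ≤ μ/a = (40)/50 = 4/5.
Numerically: ≈ 0.8000.
(Since a = 50 > μ = 40.0000, the bound 4/5 is < 1 and informative.)

P[X ≥ 50] ≤ 4/5 ≈ 0.8000.


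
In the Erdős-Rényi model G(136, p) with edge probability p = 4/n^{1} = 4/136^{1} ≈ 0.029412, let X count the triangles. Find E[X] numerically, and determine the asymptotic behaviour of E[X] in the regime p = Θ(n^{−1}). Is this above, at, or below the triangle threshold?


Number of potential triangles: C(136, 3) = 410040.
Each occurs with probability p³ ≈ (0.029412)³ ≈ 2.5442703e-05.
By linearity: E[X] = C(136, 3)·p³ ≈ 410040 · 2.5442703e-05 ≈ 10.43253.
Here α = 1, so p = 4/n is exactly at the triangle threshold p ~ 1/n. Asymptotically E[X] → c³/6 = 4³/6 = 32/3 ≈ 10.66667, a bounded constant. In this regime the triangle count is asymptotically Poisson(c³/6).

E[X] ≈ 10.43253; in regime p = Θ(1/n^{1}) E[X] stays bounded (at the triangle threshold p ~ 1/n).


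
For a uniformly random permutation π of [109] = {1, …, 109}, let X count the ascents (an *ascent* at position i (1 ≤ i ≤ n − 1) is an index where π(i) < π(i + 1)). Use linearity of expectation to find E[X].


Write X = Σ X_I over i = 1, …, 108, with X_I the indicator of one ascent.
There are 108 indicators.
For each fixed i, the pair (π(i), π(i+1)) is a uniformly random ordered pair of distinct values from {1, …, 109}; by symmetry P[π(i) < π(i+1)] = 1/2.
By linearity: E[X] = 108 · (1/2) = (109 − 1) · (1/2) = 54 ≈ 54.00000.

E[X] = 54 = 54.00000.


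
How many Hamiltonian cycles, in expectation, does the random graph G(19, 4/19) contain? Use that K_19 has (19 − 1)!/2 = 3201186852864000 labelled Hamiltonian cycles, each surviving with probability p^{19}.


K_19 has (19 − 1)!/2 = 3201186852864000 labelled Hamiltonian cycles.
For each such Hamiltonian cycle H, let X_H = 1 if all 19 edges of H are present in G. Then P[X_H = 1] = p^{19} = (4/19)^{19} = 274877906944/1978419655660313589123979.
By linearity of expectation: E[X] = Σ_H E[X_H] = 3201186852864000 · p^{19} = 3201186852864000 · 274877906944/1978419655660313589123979 = 879935541851906811887616000/1978419655660313589123979.
Numerically: E[X] ≈ 444.767.

E[X] = 3201186852864000 · (4/19)^{19} = 879935541851906811887616000/1978419655660313589123979 ≈ 444.767.


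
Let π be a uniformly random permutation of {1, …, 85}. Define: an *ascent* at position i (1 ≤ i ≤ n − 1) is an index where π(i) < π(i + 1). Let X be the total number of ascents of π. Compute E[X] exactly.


Write X = Σ X_I over i = 1, …, 84, with X_I the indicator of one ascent.
There are 84 indicators.
For each fixed i, the pair (π(i), π(i+1)) is a uniformly random ordered pair of distinct values from {1, …, 85}; by symmetry P[π(i) < π(i+1)] = 1/2.
By linearity: E[X] = 84 · (1/2) = (85 − 1) · (1/2) = 42 ≈ 42.000.

E[X] = 42 = 42.000.


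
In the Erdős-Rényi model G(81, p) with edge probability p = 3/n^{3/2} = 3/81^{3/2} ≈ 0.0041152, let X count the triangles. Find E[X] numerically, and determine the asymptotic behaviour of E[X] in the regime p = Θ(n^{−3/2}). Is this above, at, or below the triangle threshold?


Number of potential triangles: C(81, 3) = 85320.
Each occurs with probability p³ ≈ (0.0041152)³ ≈ 6.9691719e-08.
By linearity: E[X] = C(81, 3)·p³ ≈ 85320 · 6.9691719e-08 ≈ 0.00595.
Since α = 3/2 > 1, p = c/n^{3/2} = o(1/n) is below the triangle threshold p ~ 1/n. Asymptotically E[X] ~ (c³/6)·n^{3(1−α)} = (3³/6)·n^{-1.5} → 0, so by Markov's inequality G has no triangles w.h.p.

E[X] ≈ 0.00595; in regime p = Θ(1/n^{3/2}) E[X] tends to 0 (below the triangle threshold p ~ 1/n).


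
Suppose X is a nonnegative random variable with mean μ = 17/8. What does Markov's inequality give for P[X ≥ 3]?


μ = E[X] = 17/8, a = 3.
Markov: P[X ≥ 3] ≤ μ/a = (17/8)/3 = 17/24.
Numerically: ≈ 0.7083.
(Since a = 3 > μ = 2.1250, the bound 17/24 is < 1 and informative.)

P[X ≥ 3] ≤ 17/24 ≈ 0.7083.


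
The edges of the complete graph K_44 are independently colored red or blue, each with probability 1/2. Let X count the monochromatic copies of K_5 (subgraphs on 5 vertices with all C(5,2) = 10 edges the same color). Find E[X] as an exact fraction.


Let X = Σ_S X_S over the C(44, 5) = 1086008 subsets S of size 5, where X_S = 1 if the K_5 on S is monochromatic.
For a fixed S, the K_5 on S has C(5, 2) = 10 edges. P[all 10 edges red] = (1/2)^10, and likewise for blue, so P[monochromatic] = 2·(1/2)^10 = 2^{1 − 10} = 1/512.
By linearity of expectation: E[X] = C(44, 5) · 2^{1 − 10} = 1086008 · 1/512 = 135751/64.
Numerically: E[X] ≈ 2121.10938.

E[X] = C(44,5)·2^(1−C(5,2)) = 135751/64 ≈ 2121.10938.


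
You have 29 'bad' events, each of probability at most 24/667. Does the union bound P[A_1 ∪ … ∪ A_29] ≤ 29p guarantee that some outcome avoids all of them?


Union bound: P[∪_{i=1}^{29} A_i] ≤ Σ_i P[A_i] ≤ 29·p = 29·(24/667) = 24/23.
Numerically: 24/23 ≈ 1.0434783.
Is 24/23 < 1? NO.
Since the bound 24/23 is ≥ 1, the union bound is uninformative here; it does NOT by itself certify existence.

29·p = 24/23 ≈ 1.0434783; existence NOT certified by the union bound.


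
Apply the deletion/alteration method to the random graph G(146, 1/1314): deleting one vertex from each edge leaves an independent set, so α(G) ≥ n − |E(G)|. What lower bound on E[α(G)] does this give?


E[|E(G)|] = C(146, 2)·p = 10585 · (1/1314) = 145/18.
E[α(G)] ≥ n − E[|E(G)|] = 146 − 145/18 = 2483/18.
Numerically: ≈ 137.9444.
(This is only a lower bound; the true E[α(G)] may be larger.)

E[α(G)] ≥ 2483/18 ≈ 137.9444.


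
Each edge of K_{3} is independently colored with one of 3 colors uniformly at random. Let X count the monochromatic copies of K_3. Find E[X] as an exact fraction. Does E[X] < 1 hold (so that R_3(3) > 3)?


E[X] = C(3, 3) · 3^{1 − 3} = 1 · 3^{−2} = 1/9.
As a reduced fraction: E[X] = 1/9 ≈ 0.111111.
Is E[X] < 1? YES.
Since E[X] < 1, there exists a 3-coloring of K_{3} with no monochromatic K_3; hence R_3(3) > 3.

E[X] = 1/9 ≈ 0.111111; E[X] < 1, so R_3(3) > 3.


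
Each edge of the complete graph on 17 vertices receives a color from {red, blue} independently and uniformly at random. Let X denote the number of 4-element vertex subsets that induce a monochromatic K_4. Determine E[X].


Let X = Σ_S X_S over the C(17, 4) = 2380 subsets S of size 4, where X_S = 1 if the K_4 on S is monochromatic.
For a fixed S, the K_4 on S has C(4, 2) = 6 edges. P[all 6 edges red] = (1/2)^6, and likewise for blue, so P[monochromatic] = 2·(1/2)^6 = 2^{1 − 6} = 1/32.
By linearity of expectation: E[X] = C(17, 4) · 2^{1 − 6} = 2380 · 1/32 = 595/8.
Numerically: E[X] ≈ 74.37500.

E[X] = C(17,4)·2^(1−C(4,2)) = 595/8 ≈ 74.37500.


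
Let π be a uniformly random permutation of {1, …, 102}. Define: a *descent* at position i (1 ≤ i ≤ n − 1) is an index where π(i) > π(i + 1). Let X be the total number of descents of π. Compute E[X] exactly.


Write X = Σ X_I over i = 1, …, 101, with X_I the indicator of one descent.
There are 101 indicators.
For each fixed i, the pair (π(i), π(i+1)) is a uniformly random ordered pair of distinct values from {1, …, 102}; by symmetry P[π(i) > π(i+1)] = 1/2.
By linearity: E[X] = 101 · (1/2) = (102 − 1) · (1/2) = 101/2 ≈ 50.5000.

E[X] = 101/2 = 50.5000.


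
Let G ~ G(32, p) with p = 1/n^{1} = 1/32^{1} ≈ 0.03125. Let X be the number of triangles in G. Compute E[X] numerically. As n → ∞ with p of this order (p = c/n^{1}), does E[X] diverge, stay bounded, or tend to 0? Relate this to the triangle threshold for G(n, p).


Number of potential triangles: C(32, 3) = 4960.
Each occurs with probability p³ ≈ (0.03125)³ ≈ 3.05175781e-05.
By linearity: E[X] = C(32, 3)·p³ ≈ 4960 · 3.05175781e-05 ≈ 0.151367.
Here α = 1, so p = 1/n is exactly at the triangle threshold p ~ 1/n. Asymptotically E[X] → c³/6 = 1³/6 = 1/6 ≈ 0.166667, a bounded constant. In this regime the triangle count is asymptotically Poisson(c³/6).

E[X] ≈ 0.151367; in regime p = Θ(1/n^{1}) E[X] stays bounded (at the triangle threshold p ~ 1/n).


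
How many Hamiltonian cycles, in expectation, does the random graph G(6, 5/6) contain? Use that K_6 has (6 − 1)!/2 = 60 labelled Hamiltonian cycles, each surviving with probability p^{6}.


K_6 has (6 − 1)!/2 = 60 labelled Hamiltonian cycles.
For each such Hamiltonian cycle H, let X_H = 1 if all 6 edges of H are present in G. Then P[X_H = 1] = p^{6} = (5/6)^{6} = 15625/46656.
By linearity of expectation: E[X] = Σ_H E[X_H] = 60 · p^{6} = 60 · 15625/46656 = 78125/3888.
Numerically: E[X] ≈ 20.09.

E[X] = 60 · (5/6)^{6} = 78125/3888 ≈ 20.09.


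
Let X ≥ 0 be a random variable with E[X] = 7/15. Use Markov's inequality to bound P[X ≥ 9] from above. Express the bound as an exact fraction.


μ = E[X] = 7/15, a = 9.
Markov: P[X ≥ 9] ≤ μ/a = (7/15)/9 = 7/135.
Numerically: ≈ 0.052.
(Since a = 9 > μ = 0.467, the bound 7/135 is < 1 and informative.)

P[X ≥ 9] ≤ 7/135 ≈ 0.052.


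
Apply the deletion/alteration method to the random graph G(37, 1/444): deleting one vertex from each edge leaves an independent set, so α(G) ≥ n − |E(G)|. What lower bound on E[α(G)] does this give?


E[|E(G)|] = C(37, 2)·p = 666 · (1/444) = 3/2.
E[α(G)] ≥ n − E[|E(G)|] = 37 − 3/2 = 71/2.
Numerically: ≈ 35.500000.
(This is only a lower bound; the true E[α(G)] may be larger.)

E[α(G)] ≥ 71/2 ≈ 35.500000.


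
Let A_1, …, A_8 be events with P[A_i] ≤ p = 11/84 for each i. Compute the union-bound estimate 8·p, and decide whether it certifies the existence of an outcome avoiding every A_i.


Union bound: P[∪_{i=1}^{8} A_i] ≤ Σ_i P[A_i] ≤ 8·p = 8·(11/84) = 22/21.
Numerically: 22/21 ≈ 1.0476.
Is 22/21 < 1? NO.
Since the bound 22/21 is ≥ 1, the union bound is uninformative here; it does NOT by itself certify existence.

8·p = 22/21 ≈ 1.0476; existence NOT certified by the union bound.


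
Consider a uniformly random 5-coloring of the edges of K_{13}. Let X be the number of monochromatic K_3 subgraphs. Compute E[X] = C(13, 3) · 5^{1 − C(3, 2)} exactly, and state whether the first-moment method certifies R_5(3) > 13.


E[X] = C(13, 3) · 5^{1 − 3} = 286 · 5^{−2} = 286/25.
As a reduced fraction: E[X] = 286/25 ≈ 11.44000.
Is E[X] < 1? NO.
Since E[X] ≥ 1, the first-moment bound is inconclusive at n = 13; it does NOT by itself certify R_5(3) > 13.

E[X] = 286/25 ≈ 11.44000; E[X] ≥ 1; first-moment method inconclusive here.
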